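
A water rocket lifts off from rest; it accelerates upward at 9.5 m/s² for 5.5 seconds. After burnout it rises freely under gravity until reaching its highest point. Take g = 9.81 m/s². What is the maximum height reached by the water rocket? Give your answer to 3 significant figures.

Phase 1 (powered ascent): v₀ = 0 m/s, a = 9.5 m/s².
v = v₀ + at = 0 + (9.5)(5.5) = 52.2 m/s
Δx = v₀t + ½at² = 0·5.5 + 0.5·9.5·5.5² = 144 m

Phase 2 (coasting upward): v₀ = 52.2 m/s, a = -9.81 m/s².
v = v₀ + at → t = (0 − 52.2) / -9.81 = 5.33 s
v² = v₀² + 2aΔx → Δx = (0² − 52.2²)/(2·-9.81) = 139 m
Maximum height = 144 + 139 = 283 m

283 m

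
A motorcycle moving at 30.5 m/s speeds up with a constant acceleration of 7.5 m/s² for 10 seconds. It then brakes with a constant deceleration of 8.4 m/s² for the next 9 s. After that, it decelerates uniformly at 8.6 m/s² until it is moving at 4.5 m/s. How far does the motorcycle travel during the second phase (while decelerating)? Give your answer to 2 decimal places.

609.30 m

Phase 1 (accelerating): v₀ = 30.5 m/s, a = 7.5 m/s².
v = v₀ + at = 30.5 + (7.5)(10) = 106 m/s
Δx = v₀t + ½at² = 30.5·10 + 0.5·7.5·10² = 680 m

Phase 2 (decelerating): v₀ = 106 m/s, a = -8.4 m/s².
v = v₀ + at = 106 + (-8.4)(9) = 29.9 m/s
Δx = v₀t + ½at² = 106·9 + 0.5·-8.4·9² = 609 m
Distance in phase 2 = 609 m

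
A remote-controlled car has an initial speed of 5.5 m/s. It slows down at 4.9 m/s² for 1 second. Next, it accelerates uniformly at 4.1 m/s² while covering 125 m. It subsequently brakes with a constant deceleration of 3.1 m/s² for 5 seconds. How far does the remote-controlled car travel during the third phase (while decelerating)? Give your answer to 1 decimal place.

121.4 m

Phase 1 (decelerating): v₀ = 5.50 m/s, a = -4.9 m/s².
v = v₀ + at = 5.50 + (-4.9)(1) = 0.600 m/s
Δx = v₀t + ½at² = 5.50·1 + 0.5·-4.9·1² = 3.05 m

Phase 2 (accelerating): v₀ = 0.600 m/s, a = 4.1 m/s².
v² = v₀² + 2aΔx = 0.600² + 2·4.1·125 = 1030 → v = 32.0 m/s
t = (v − v₀)/a = (32.0 − 0.600)/4.1 = 7.66 s

Phase 3 (decelerating): v₀ = 32.0 m/s, a = -3.1 m/s².
v = v₀ + at = 32.0 + (-3.1)(5) = 16.5 m/s
Δx = v₀t + ½at² = 32.0·5 + 0.5·-3.1·5² = 121 m
Distance in phase 3 = 121 m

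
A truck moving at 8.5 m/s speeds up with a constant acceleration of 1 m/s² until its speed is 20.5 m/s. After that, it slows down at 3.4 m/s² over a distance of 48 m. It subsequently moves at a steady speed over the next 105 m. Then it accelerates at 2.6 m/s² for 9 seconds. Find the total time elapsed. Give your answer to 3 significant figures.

Phase 1 (accelerating): v₀ = 8.50 m/s, a = 1 m/s².
v = v₀ + at → t = (20.5 − 8.50) / 1 = 12.0 s
v² = v₀² + 2aΔx → Δx = (20.5² − 8.50²)/(2·1) = 174 m

Phase 2 (decelerating): v₀ = 20.5 m/s, a = -3.4 m/s².
v² = v₀² + 2aΔx = 20.5² + 2·-3.4·48 = 93.9 → v = 9.69 m/s
t = (v − v₀)/a = (9.69 − 20.5)/-3.4 = 3.18 s

Phase 3 (constant speed): v₀ = 9.69 m/s, a = 0 m/s².
Constant speed: t = d/v = 105/9.69 = 10.8 s

Phase 4 (accelerating): v₀ = 9.69 m/s, a = 2.6 m/s².
v = v₀ + at = 9.69 + (2.6)(9) = 33.1 m/s
Δx = v₀t + ½at² = 9.69·9 + 0.5·2.6·9² = 192 m
Total time = 12.0 + 3.18 + 10.8 + 9.00 = 35.0 s

35.0 s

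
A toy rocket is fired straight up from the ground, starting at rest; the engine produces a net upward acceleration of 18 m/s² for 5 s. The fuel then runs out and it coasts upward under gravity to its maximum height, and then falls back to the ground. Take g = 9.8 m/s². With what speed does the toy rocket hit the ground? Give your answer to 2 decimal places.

Phase 1 (powered ascent): v₀ = 0 m/s, a = 18 m/s².
v = v₀ + at = 0 + (18)(5) = 90.0 m/s
Δx = v₀t + ½at² = 0·5 + 0.5·18·5² = 225 m

Phase 2 (coasting upward): v₀ = 90.0 m/s, a = -9.8 m/s².
v = v₀ + at → t = (0 − 90.0) / -9.8 = 9.18 s
v² = v₀² + 2aΔx → Δx = (0² − 90.0²)/(2·-9.8) = 413 m

Phase 3 (free fall): v₀ = 0 m/s, a = -9.8 m/s².
Falls 638 m from rest: t = √(2·638/9.8) = 11.4 s; v = g·t = 112 m/s.
Impact speed = 112 m/s

111.85 m/s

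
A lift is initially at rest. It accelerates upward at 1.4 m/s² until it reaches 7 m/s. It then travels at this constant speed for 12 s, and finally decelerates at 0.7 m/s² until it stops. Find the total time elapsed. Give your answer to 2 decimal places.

Phase 1 (accelerating): v₀ = 0 m/s, a = 1.4 m/s².
v = v₀ + at → t = (7 − 0) / 1.4 = 5.00 s
v² = v₀² + 2aΔx → Δx = (7² − 0²)/(2·1.4) = 17.5 m

Phase 2 (constant speed): v₀ = 7.00 m/s, a = 0 m/s².
v = v₀ + at = 7.00 + (0)(12) = 7.00 m/s
Δx = v₀t + ½at² = 7.00·12 + 0.5·0·12² = 84.0 m

Phase 3 (decelerating): v₀ = 7.00 m/s, a = -0.7 m/s².
v = v₀ + at → t = (0 − 7.00) / -0.7 = 10.0 s
v² = v₀² + 2aΔx → Δx = (0² − 7.00²)/(2·-0.7) = 35.0 m
Total time = 5.00 + 12.0 + 10.0 = 27.0 s

27.00 s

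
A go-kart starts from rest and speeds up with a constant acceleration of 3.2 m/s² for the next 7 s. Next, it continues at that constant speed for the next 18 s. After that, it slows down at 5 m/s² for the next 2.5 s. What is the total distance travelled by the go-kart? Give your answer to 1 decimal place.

Phase 1 (accelerating): v₀ = 0 m/s, a = 3.2 m/s².
v = v₀ + at = 0 + (3.2)(7) = 22.4 m/s
Δx = v₀t + ½at² = 0·7 + 0.5·3.2·7² = 78.4 m

Phase 2 (constant speed): v₀ = 22.4 m/s, a = 0 m/s².
v = v₀ + at = 22.4 + (0)(18) = 22.4 m/s
Δx = v₀t + ½at² = 22.4·18 + 0.5·0·18² = 403 m

Phase 3 (decelerating): v₀ = 22.4 m/s, a = -5 m/s².
v = v₀ + at = 22.4 + (-5)(2.5) = 9.90 m/s
Δx = v₀t + ½at² = 22.4·2.5 + 0.5·-5·2.5² = 40.4 m
Total distance = 78.4 + 403 + 40.4 = 522 m

522.0 m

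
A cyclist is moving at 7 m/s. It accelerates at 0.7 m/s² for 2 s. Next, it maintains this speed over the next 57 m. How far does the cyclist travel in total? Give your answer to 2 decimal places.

72.40 m

Phase 1 (accelerating): v₀ = 7.00 m/s, a = 0.7 m/s².
v = v₀ + at = 7.00 + (0.7)(2) = 8.40 m/s
Δx = v₀t + ½at² = 7.00·2 + 0.5·0.7·2² = 15.4 m

Phase 2 (constant speed): v₀ = 8.40 m/s, a = 0 m/s².
Constant speed: t = d/v = 57/8.40 = 6.79 s
Total distance = 15.4 + 57.0 = 72.4 m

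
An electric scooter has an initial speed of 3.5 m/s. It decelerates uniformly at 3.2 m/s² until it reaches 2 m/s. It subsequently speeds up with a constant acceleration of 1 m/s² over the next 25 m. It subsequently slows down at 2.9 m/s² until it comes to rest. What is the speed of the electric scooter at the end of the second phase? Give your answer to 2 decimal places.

Phase 1 (decelerating): v₀ = 3.50 m/s, a = -3.2 m/s².
v = v₀ + at → t = (2 − 3.50) / -3.2 = 0.469 s
v² = v₀² + 2aΔx → Δx = (2² − 3.50²)/(2·-3.2) = 1.29 m

Phase 2 (accelerating): v₀ = 2.00 m/s, a = 1 m/s².
v² = v₀² + 2aΔx = 2.00² + 2·1·25 = 54.0 → v = 7.35 m/s
t = (v − v₀)/a = (7.35 − 2.00)/1 = 5.35 s
Speed at end of phase 2 = 7.35 m/s

7.35 m/s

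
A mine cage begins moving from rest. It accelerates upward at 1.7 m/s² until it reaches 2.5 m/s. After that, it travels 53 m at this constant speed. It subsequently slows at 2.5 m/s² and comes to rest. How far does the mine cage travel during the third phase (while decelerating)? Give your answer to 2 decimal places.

1.25 m

Phase 1 (accelerating): v₀ = 0 m/s, a = 1.7 m/s².
v = v₀ + at → t = (2.5 − 0) / 1.7 = 1.47 s
v² = v₀² + 2aΔx → Δx = (2.5² − 0²)/(2·1.7) = 1.84 m

Phase 2 (constant speed): v₀ = 2.50 m/s, a = 0 m/s².
Constant speed: t = d/v = 53/2.50 = 21.2 s

Phase 3 (decelerating): v₀ = 2.50 m/s, a = -2.5 m/s².
v = v₀ + at → t = (0 − 2.50) / -2.5 = 1.00 s
v² = v₀² + 2aΔx → Δx = (0² − 2.50²)/(2·-2.5) = 1.25 m
Distance in phase 3 = 1.25 m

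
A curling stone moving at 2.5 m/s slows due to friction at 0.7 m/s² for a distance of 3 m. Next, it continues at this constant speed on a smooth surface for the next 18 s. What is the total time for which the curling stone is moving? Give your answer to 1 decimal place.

Phase 1 (decelerating): v₀ = 2.50 m/s, a = -0.7 m/s².
v² = v₀² + 2aΔx = 2.50² + 2·-0.7·3 = 2.05 → v = 1.43 m/s
t = (v − v₀)/a = (1.43 − 2.50)/-0.7 = 1.53 s

Phase 2 (constant speed): v₀ = 1.43 m/s, a = 0 m/s².
v = v₀ + at = 1.43 + (0)(18) = 1.43 m/s
Δx = v₀t + ½at² = 1.43·18 + 0.5·0·18² = 25.8 m
Total time = 1.53 + 18.0 = 19.5 s

19.5 s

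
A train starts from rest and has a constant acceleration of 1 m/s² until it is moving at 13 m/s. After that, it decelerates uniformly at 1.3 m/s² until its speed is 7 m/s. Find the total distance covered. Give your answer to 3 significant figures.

Phase 1 (accelerating): v₀ = 0 m/s, a = 1 m/s².
v = v₀ + at → t = (13 − 0) / 1 = 13.0 s
v² = v₀² + 2aΔx → Δx = (13² − 0²)/(2·1) = 84.5 m

Phase 2 (decelerating): v₀ = 13.0 m/s, a = -1.3 m/s².
v = v₀ + at → t = (7 − 13.0) / -1.3 = 4.62 s
v² = v₀² + 2aΔx → Δx = (7² − 13.0²)/(2·-1.3) = 46.2 m
Total distance = 84.5 + 46.2 = 131 m

131 m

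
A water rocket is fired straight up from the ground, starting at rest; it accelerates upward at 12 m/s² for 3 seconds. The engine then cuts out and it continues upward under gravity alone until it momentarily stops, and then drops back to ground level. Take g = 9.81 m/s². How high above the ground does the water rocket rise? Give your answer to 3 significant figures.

120 m

Phase 1 (powered ascent): v₀ = 0 m/s, a = 12 m/s².
v = v₀ + at = 0 + (12)(3) = 36.0 m/s
Δx = v₀t + ½at² = 0·3 + 0.5·12·3² = 54.0 m

Phase 2 (coasting upward): v₀ = 36.0 m/s, a = -9.81 m/s².
v = v₀ + at → t = (0 − 36.0) / -9.81 = 3.67 s
v² = v₀² + 2aΔx → Δx = (0² − 36.0²)/(2·-9.81) = 66.1 m
Maximum height = 54.0 + 66.1 = 120 m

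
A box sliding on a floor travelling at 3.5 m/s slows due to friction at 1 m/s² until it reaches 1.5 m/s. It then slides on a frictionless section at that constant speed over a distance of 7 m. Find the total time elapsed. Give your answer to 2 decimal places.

6.67 s

Phase 1 (decelerating): v₀ = 3.50 m/s, a = -1 m/s².
v = v₀ + at → t = (1.5 − 3.50) / -1 = 2.00 s
v² = v₀² + 2aΔx → Δx = (1.5² − 3.50²)/(2·-1) = 5.00 m

Phase 2 (constant speed): v₀ = 1.50 m/s, a = 0 m/s².
Constant speed: t = d/v = 7/1.50 = 4.67 s
Total time = 2.00 + 4.67 = 6.67 s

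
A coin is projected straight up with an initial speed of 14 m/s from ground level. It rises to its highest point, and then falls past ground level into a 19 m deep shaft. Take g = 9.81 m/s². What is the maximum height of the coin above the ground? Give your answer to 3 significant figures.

Phase 1 (rising): v₀ = 14.0 m/s, a = -9.81 m/s².
v = v₀ + at → t = (0 − 14.0) / -9.81 = 1.43 s
v² = v₀² + 2aΔx → Δx = (0² − 14.0²)/(2·-9.81) = 9.99 m
Maximum height = 9.99 m

9.99 m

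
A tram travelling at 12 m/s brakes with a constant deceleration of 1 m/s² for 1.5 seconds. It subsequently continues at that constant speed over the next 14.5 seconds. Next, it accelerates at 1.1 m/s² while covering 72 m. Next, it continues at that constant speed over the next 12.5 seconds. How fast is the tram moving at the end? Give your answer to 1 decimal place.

Phase 1 (decelerating): v₀ = 12.0 m/s, a = -1 m/s².
v = v₀ + at = 12.0 + (-1)(1.5) = 10.5 m/s
Δx = v₀t + ½at² = 12.0·1.5 + 0.5·-1·1.5² = 16.9 m

Phase 2 (constant speed): v₀ = 10.5 m/s, a = 0 m/s².
v = v₀ + at = 10.5 + (0)(14.5) = 10.5 m/s
Δx = v₀t + ½at² = 10.5·14.5 + 0.5·0·14.5² = 152 m

Phase 3 (accelerating): v₀ = 10.5 m/s, a = 1.1 m/s².
v² = v₀² + 2aΔx = 10.5² + 2·1.1·72 = 269 → v = 16.4 m/s
t = (v − v₀)/a = (16.4 − 10.5)/1.1 = 5.36 s

Phase 4 (constant speed): v₀ = 16.4 m/s, a = 0 m/s².
v = v₀ + at = 16.4 + (0)(12.5) = 16.4 m/s
Δx = v₀t + ½at² = 16.4·12.5 + 0.5·0·12.5² = 205 m
Final speed = 16.4 m/s

16.4 m/s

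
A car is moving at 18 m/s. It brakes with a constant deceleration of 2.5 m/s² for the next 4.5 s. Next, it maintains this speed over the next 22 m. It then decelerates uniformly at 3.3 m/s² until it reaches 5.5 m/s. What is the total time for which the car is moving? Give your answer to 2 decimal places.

Phase 1 (decelerating): v₀ = 18.0 m/s, a = -2.5 m/s².
v = v₀ + at = 18.0 + (-2.5)(4.5) = 6.75 m/s
Δx = v₀t + ½at² = 18.0·4.5 + 0.5·-2.5·4.5² = 55.7 m

Phase 2 (constant speed): v₀ = 6.75 m/s, a = 0 m/s².
Constant speed: t = d/v = 22/6.75 = 3.26 s

Phase 3 (decelerating): v₀ = 6.75 m/s, a = -3.3 m/s².
v = v₀ + at → t = (5.5 − 6.75) / -3.3 = 0.379 s
v² = v₀² + 2aΔx → Δx = (5.5² − 6.75²)/(2·-3.3) = 2.32 m
Total time = 4.50 + 3.26 + 0.379 = 8.14 s

8.14 s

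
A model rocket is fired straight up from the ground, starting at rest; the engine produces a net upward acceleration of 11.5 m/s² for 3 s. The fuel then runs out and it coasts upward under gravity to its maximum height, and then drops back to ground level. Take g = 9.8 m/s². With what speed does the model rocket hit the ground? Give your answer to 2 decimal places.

Phase 1 (powered ascent): v₀ = 0 m/s, a = 11.5 m/s².
v = v₀ + at = 0 + (11.5)(3) = 34.5 m/s
Δx = v₀t + ½at² = 0·3 + 0.5·11.5·3² = 51.8 m

Phase 2 (coasting upward): v₀ = 34.5 m/s, a = -9.8 m/s².
v = v₀ + at → t = (0 − 34.5) / -9.8 = 3.52 s
v² = v₀² + 2aΔx → Δx = (0² − 34.5²)/(2·-9.8) = 60.7 m

Phase 3 (free fall): v₀ = 0 m/s, a = -9.8 m/s².
Falls 112 m from rest: t = √(2·112/9.8) = 4.79 s; v = g·t = 47.0 m/s.
Impact speed = 47.0 m/s

46.95 m/s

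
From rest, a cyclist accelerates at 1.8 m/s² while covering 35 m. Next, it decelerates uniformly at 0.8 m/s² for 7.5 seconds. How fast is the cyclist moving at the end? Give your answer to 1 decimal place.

Phase 1 (accelerating): v₀ = 0 m/s, a = 1.8 m/s².
v² = v₀² + 2aΔx = 0² + 2·1.8·35 = 126 → v = 11.2 m/s
t = (v − v₀)/a = (11.2 − 0)/1.8 = 6.24 s

Phase 2 (decelerating): v₀ = 11.2 m/s, a = -0.8 m/s².
v = v₀ + at = 11.2 + (-0.8)(7.5) = 5.22 m/s
Δx = v₀t + ½at² = 11.2·7.5 + 0.5·-0.8·7.5² = 61.7 m
Final speed = 5.22 m/s

5.2 m/s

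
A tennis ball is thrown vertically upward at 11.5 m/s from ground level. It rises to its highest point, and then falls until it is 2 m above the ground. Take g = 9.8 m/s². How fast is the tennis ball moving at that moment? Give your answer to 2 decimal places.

9.65 m/s

Phase 1 (rising): v₀ = 11.5 m/s, a = -9.8 m/s².
v = v₀ + at → t = (0 − 11.5) / -9.8 = 1.17 s
v² = v₀² + 2aΔx → Δx = (0² − 11.5²)/(2·-9.8) = 6.75 m

Phase 2 (falling): v₀ = 0 m/s, a = -9.8 m/s².
Falls 4.75 m from rest: t = √(2·4.75/9.8) = 0.984 s; v = g·t = 9.65 m/s.
Final speed = 9.65 m/s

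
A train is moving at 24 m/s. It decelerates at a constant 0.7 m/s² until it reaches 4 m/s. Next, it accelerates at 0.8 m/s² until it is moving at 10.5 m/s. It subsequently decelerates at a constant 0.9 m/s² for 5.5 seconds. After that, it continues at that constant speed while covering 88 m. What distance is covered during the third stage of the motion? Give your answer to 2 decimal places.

Phase 1 (decelerating): v₀ = 24.0 m/s, a = -0.7 m/s².
v = v₀ + at → t = (4 − 24.0) / -0.7 = 28.6 s
v² = v₀² + 2aΔx → Δx = (4² − 24.0²)/(2·-0.7) = 400 m

Phase 2 (accelerating): v₀ = 4.00 m/s, a = 0.8 m/s².
v = v₀ + at → t = (10.5 − 4.00) / 0.8 = 8.12 s
v² = v₀² + 2aΔx → Δx = (10.5² − 4.00²)/(2·0.8) = 58.9 m

Phase 3 (decelerating): v₀ = 10.5 m/s, a = -0.9 m/s².
v = v₀ + at = 10.5 + (-0.9)(5.5) = 5.55 m/s
Δx = v₀t + ½at² = 10.5·5.5 + 0.5·-0.9·5.5² = 44.1 m
Distance in phase 3 = 44.1 m

44.14 m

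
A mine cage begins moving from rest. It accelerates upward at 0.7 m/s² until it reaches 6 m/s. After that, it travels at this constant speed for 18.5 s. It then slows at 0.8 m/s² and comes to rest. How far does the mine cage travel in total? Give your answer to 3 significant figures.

159 m

Phase 1 (accelerating): v₀ = 0 m/s, a = 0.7 m/s².
v = v₀ + at → t = (6 − 0) / 0.7 = 8.57 s
v² = v₀² + 2aΔx → Δx = (6² − 0²)/(2·0.7) = 25.7 m

Phase 2 (constant speed): v₀ = 6.00 m/s, a = 0 m/s².
v = v₀ + at = 6.00 + (0)(18.5) = 6.00 m/s
Δx = v₀t + ½at² = 6.00·18.5 + 0.5·0·18.5² = 111 m

Phase 3 (decelerating): v₀ = 6.00 m/s, a = -0.8 m/s².
v = v₀ + at → t = (0 − 6.00) / -0.8 = 7.50 s
v² = v₀² + 2aΔx → Δx = (0² − 6.00²)/(2·-0.8) = 22.5 m
Total distance = 25.7 + 111 + 22.5 = 159 m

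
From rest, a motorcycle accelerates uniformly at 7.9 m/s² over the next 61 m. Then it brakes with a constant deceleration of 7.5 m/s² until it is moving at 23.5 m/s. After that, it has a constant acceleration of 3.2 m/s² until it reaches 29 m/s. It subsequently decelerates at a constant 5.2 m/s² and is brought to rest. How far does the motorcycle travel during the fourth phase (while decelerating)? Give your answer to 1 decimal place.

Phase 1 (accelerating): v₀ = 0 m/s, a = 7.9 m/s².
v² = v₀² + 2aΔx = 0² + 2·7.9·61 = 964 → v = 31.0 m/s
t = (v − v₀)/a = (31.0 − 0)/7.9 = 3.93 s

Phase 2 (decelerating): v₀ = 31.0 m/s, a = -7.5 m/s².
v = v₀ + at → t = (23.5 − 31.0) / -7.5 = 1.01 s
v² = v₀² + 2aΔx → Δx = (23.5² − 31.0²)/(2·-7.5) = 27.4 m

Phase 3 (accelerating): v₀ = 23.5 m/s, a = 3.2 m/s².
v = v₀ + at → t = (29 − 23.5) / 3.2 = 1.72 s
v² = v₀² + 2aΔx → Δx = (29² − 23.5²)/(2·3.2) = 45.1 m

Phase 4 (decelerating): v₀ = 29.0 m/s, a = -5.2 m/s².
v = v₀ + at → t = (0 − 29.0) / -5.2 = 5.58 s
v² = v₀² + 2aΔx → Δx = (0² − 29.0²)/(2·-5.2) = 80.9 m
Distance in phase 4 = 80.9 m

80.9 m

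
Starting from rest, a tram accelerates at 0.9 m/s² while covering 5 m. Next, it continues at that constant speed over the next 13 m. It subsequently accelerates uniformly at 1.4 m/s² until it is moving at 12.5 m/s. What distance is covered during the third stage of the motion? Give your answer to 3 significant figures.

52.6 m

Phase 1 (accelerating): v₀ = 0 m/s, a = 0.9 m/s².
v² = v₀² + 2aΔx = 0² + 2·0.9·5 = 9.00 → v = 3.00 m/s
t = (v − v₀)/a = (3.00 − 0)/0.9 = 3.33 s

Phase 2 (constant speed): v₀ = 3.00 m/s, a = 0 m/s².
Constant speed: t = d/v = 13/3.00 = 4.33 s

Phase 3 (accelerating): v₀ = 3.00 m/s, a = 1.4 m/s².
v = v₀ + at → t = (12.5 − 3.00) / 1.4 = 6.79 s
v² = v₀² + 2aΔx → Δx = (12.5² − 3.00²)/(2·1.4) = 52.6 m
Distance in phase 3 = 52.6 m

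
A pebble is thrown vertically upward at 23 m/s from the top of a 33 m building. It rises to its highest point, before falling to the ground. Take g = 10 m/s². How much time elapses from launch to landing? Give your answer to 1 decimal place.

Phase 1 (rising): v₀ = 23.0 m/s, a = -10 m/s².
v = v₀ + at → t = (0 − 23.0) / -10 = 2.30 s
v² = v₀² + 2aΔx → Δx = (0² − 23.0²)/(2·-10) = 26.4 m

Phase 2 (falling): v₀ = 0 m/s, a = -10 m/s².
Falls 59.5 m from rest: t = √(2·59.5/10) = 3.45 s; v = g·t = 34.5 m/s.
Total time = 2.30 + 3.45 = 5.75 s

5.7 s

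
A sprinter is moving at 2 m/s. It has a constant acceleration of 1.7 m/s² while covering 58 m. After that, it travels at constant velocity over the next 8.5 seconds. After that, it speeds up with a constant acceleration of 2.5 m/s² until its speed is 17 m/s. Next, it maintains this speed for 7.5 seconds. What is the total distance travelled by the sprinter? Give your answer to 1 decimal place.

Phase 1 (accelerating): v₀ = 2.00 m/s, a = 1.7 m/s².
v² = v₀² + 2aΔx = 2.00² + 2·1.7·58 = 201 → v = 14.2 m/s
t = (v − v₀)/a = (14.2 − 2.00)/1.7 = 7.17 s

Phase 2 (constant speed): v₀ = 14.2 m/s, a = 0 m/s².
v = v₀ + at = 14.2 + (0)(8.5) = 14.2 m/s
Δx = v₀t + ½at² = 14.2·8.5 + 0.5·0·8.5² = 121 m

Phase 3 (accelerating): v₀ = 14.2 m/s, a = 2.5 m/s².
v = v₀ + at → t = (17 − 14.2) / 2.5 = 1.13 s
v² = v₀² + 2aΔx → Δx = (17² − 14.2²)/(2·2.5) = 17.6 m

Phase 4 (constant speed): v₀ = 17.0 m/s, a = 0 m/s².
v = v₀ + at = 17.0 + (0)(7.5) = 17.0 m/s
Δx = v₀t + ½at² = 17.0·7.5 + 0.5·0·7.5² = 128 m
Total distance = 58.0 + 121 + 17.6 + 128 = 324 m

323.6 m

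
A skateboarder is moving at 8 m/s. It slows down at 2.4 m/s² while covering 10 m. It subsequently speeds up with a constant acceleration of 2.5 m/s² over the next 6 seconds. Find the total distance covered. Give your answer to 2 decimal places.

Phase 1 (decelerating): v₀ = 8.00 m/s, a = -2.4 m/s².
v² = v₀² + 2aΔx = 8.00² + 2·-2.4·10 = 16.0 → v = 4.00 m/s
t = (v − v₀)/a = (4.00 − 8.00)/-2.4 = 1.67 s

Phase 2 (accelerating): v₀ = 4.00 m/s, a = 2.5 m/s².
v = v₀ + at = 4.00 + (2.5)(6) = 19.0 m/s
Δx = v₀t + ½at² = 4.00·6 + 0.5·2.5·6² = 69.0 m
Total distance = 10.0 + 69.0 = 79.0 m

79.00 m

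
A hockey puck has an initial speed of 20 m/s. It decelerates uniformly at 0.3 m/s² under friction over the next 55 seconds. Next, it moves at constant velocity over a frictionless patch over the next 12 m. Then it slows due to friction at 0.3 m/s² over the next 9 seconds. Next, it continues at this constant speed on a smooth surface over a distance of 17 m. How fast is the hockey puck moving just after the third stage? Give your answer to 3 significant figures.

Phase 1 (decelerating): v₀ = 20.0 m/s, a = -0.3 m/s².
v = v₀ + at = 20.0 + (-0.3)(55) = 3.50 m/s
Δx = v₀t + ½at² = 20.0·55 + 0.5·-0.3·55² = 646 m

Phase 2 (constant speed): v₀ = 3.50 m/s, a = 0 m/s².
Constant speed: t = d/v = 12/3.50 = 3.43 s

Phase 3 (decelerating): v₀ = 3.50 m/s, a = -0.3 m/s².
v = v₀ + at = 3.50 + (-0.3)(9) = 0.800 m/s
Δx = v₀t + ½at² = 3.50·9 + 0.5·-0.3·9² = 19.4 m
Speed at end of phase 3 = 0.800 m/s

0.800 m/s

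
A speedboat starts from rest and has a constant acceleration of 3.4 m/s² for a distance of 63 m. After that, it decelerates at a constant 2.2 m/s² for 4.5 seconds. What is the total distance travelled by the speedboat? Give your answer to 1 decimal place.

133.9 m

Phase 1 (accelerating): v₀ = 0 m/s, a = 3.4 m/s².
v² = v₀² + 2aΔx = 0² + 2·3.4·63 = 428 → v = 20.7 m/s
t = (v − v₀)/a = (20.7 − 0)/3.4 = 6.09 s

Phase 2 (decelerating): v₀ = 20.7 m/s, a = -2.2 m/s².
v = v₀ + at = 20.7 + (-2.2)(4.5) = 10.8 m/s
Δx = v₀t + ½at² = 20.7·4.5 + 0.5·-2.2·4.5² = 70.9 m
Total distance = 63.0 + 70.9 = 134 m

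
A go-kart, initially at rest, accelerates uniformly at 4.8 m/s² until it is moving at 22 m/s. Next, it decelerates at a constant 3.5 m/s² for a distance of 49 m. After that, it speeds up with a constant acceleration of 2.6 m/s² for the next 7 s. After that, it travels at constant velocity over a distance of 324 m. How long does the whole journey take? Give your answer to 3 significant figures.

Phase 1 (accelerating): v₀ = 0 m/s, a = 4.8 m/s².
v = v₀ + at → t = (22 − 0) / 4.8 = 4.58 s
v² = v₀² + 2aΔx → Δx = (22² − 0²)/(2·4.8) = 50.4 m

Phase 2 (decelerating): v₀ = 22.0 m/s, a = -3.5 m/s².
v² = v₀² + 2aΔx = 22.0² + 2·-3.5·49 = 141 → v = 11.9 m/s
t = (v − v₀)/a = (11.9 − 22.0)/-3.5 = 2.89 s

Phase 3 (accelerating): v₀ = 11.9 m/s, a = 2.6 m/s².
v = v₀ + at = 11.9 + (2.6)(7) = 30.1 m/s
Δx = v₀t + ½at² = 11.9·7 + 0.5·2.6·7² = 147 m

Phase 4 (constant speed): v₀ = 30.1 m/s, a = 0 m/s².
Constant speed: t = d/v = 324/30.1 = 10.8 s
Total time = 4.58 + 2.89 + 7.00 + 10.8 = 25.2 s

25.2 s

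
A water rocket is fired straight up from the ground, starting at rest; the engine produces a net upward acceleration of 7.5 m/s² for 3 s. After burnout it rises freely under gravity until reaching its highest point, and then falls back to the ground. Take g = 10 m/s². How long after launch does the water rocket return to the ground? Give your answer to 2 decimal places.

Phase 1 (powered ascent): v₀ = 0 m/s, a = 7.5 m/s².
v = v₀ + at = 0 + (7.5)(3) = 22.5 m/s
Δx = v₀t + ½at² = 0·3 + 0.5·7.5·3² = 33.8 m

Phase 2 (coasting upward): v₀ = 22.5 m/s, a = -10 m/s².
v = v₀ + at → t = (0 − 22.5) / -10 = 2.25 s
v² = v₀² + 2aΔx → Δx = (0² − 22.5²)/(2·-10) = 25.3 m

Phase 3 (free fall): v₀ = 0 m/s, a = -10 m/s².
Falls 59.1 m from rest: t = √(2·59.1/10) = 3.44 s; v = g·t = 34.4 m/s.
Total time = 3.00 + 2.25 + 3.44 = 8.69 s

8.69 s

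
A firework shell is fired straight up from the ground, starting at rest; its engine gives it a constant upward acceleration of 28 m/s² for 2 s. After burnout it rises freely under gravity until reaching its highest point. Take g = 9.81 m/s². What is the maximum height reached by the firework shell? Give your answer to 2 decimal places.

Phase 1 (powered ascent): v₀ = 0 m/s, a = 28 m/s².
v = v₀ + at = 0 + (28)(2) = 56.0 m/s
Δx = v₀t + ½at² = 0·2 + 0.5·28·2² = 56.0 m

Phase 2 (coasting upward): v₀ = 56.0 m/s, a = -9.81 m/s².
v = v₀ + at → t = (0 − 56.0) / -9.81 = 5.71 s
v² = v₀² + 2aΔx → Δx = (0² − 56.0²)/(2·-9.81) = 160 m
Maximum height = 56.0 + 160 = 216 m

215.84 m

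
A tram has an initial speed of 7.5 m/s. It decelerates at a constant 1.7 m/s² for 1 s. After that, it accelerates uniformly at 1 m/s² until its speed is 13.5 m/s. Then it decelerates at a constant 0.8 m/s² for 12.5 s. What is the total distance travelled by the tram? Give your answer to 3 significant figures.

187 m

Phase 1 (decelerating): v₀ = 7.50 m/s, a = -1.7 m/s².
v = v₀ + at = 7.50 + (-1.7)(1) = 5.80 m/s
Δx = v₀t + ½at² = 7.50·1 + 0.5·-1.7·1² = 6.65 m

Phase 2 (accelerating): v₀ = 5.80 m/s, a = 1 m/s².
v = v₀ + at → t = (13.5 − 5.80) / 1 = 7.70 s
v² = v₀² + 2aΔx → Δx = (13.5² − 5.80²)/(2·1) = 74.3 m

Phase 3 (decelerating): v₀ = 13.5 m/s, a = -0.8 m/s².
v = v₀ + at = 13.5 + (-0.8)(12.5) = 3.50 m/s
Δx = v₀t + ½at² = 13.5·12.5 + 0.5·-0.8·12.5² = 106 m
Total distance = 6.65 + 74.3 + 106 = 187 m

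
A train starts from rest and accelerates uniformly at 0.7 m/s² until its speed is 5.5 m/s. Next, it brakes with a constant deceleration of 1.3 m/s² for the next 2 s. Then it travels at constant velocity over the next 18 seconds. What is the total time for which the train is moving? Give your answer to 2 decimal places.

27.86 s

Phase 1 (accelerating): v₀ = 0 m/s, a = 0.7 m/s².
v = v₀ + at → t = (5.5 − 0) / 0.7 = 7.86 s
v² = v₀² + 2aΔx → Δx = (5.5² − 0²)/(2·0.7) = 21.6 m

Phase 2 (decelerating): v₀ = 5.50 m/s, a = -1.3 m/s².
v = v₀ + at = 5.50 + (-1.3)(2) = 2.90 m/s
Δx = v₀t + ½at² = 5.50·2 + 0.5·-1.3·2² = 8.40 m

Phase 3 (constant speed): v₀ = 2.90 m/s, a = 0 m/s².
v = v₀ + at = 2.90 + (0)(18) = 2.90 m/s
Δx = v₀t + ½at² = 2.90·18 + 0.5·0·18² = 52.2 m
Total time = 7.86 + 2.00 + 18.0 = 27.9 s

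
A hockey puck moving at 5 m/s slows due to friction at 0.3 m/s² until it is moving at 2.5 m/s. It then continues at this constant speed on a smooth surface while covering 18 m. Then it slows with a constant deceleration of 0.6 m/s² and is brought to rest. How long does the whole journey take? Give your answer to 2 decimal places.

Phase 1 (decelerating): v₀ = 5.00 m/s, a = -0.3 m/s².
v = v₀ + at → t = (2.5 − 5.00) / -0.3 = 8.33 s
v² = v₀² + 2aΔx → Δx = (2.5² − 5.00²)/(2·-0.3) = 31.2 m

Phase 2 (constant speed): v₀ = 2.50 m/s, a = 0 m/s².
Constant speed: t = d/v = 18/2.50 = 7.20 s

Phase 3 (decelerating): v₀ = 2.50 m/s, a = -0.6 m/s².
v = v₀ + at → t = (0 − 2.50) / -0.6 = 4.17 s
v² = v₀² + 2aΔx → Δx = (0² − 2.50²)/(2·-0.6) = 5.21 m
Total time = 8.33 + 7.20 + 4.17 = 19.7 s

19.70 s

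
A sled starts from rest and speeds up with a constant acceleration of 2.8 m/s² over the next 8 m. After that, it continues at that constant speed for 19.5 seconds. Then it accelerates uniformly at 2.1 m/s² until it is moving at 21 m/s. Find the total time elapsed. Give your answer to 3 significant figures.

28.7 s

Phase 1 (accelerating): v₀ = 0 m/s, a = 2.8 m/s².
v² = v₀² + 2aΔx = 0² + 2·2.8·8 = 44.8 → v = 6.69 m/s
t = (v − v₀)/a = (6.69 − 0)/2.8 = 2.39 s

Phase 2 (constant speed): v₀ = 6.69 m/s, a = 0 m/s².
v = v₀ + at = 6.69 + (0)(19.5) = 6.69 m/s
Δx = v₀t + ½at² = 6.69·19.5 + 0.5·0·19.5² = 131 m

Phase 3 (accelerating): v₀ = 6.69 m/s, a = 2.1 m/s².
v = v₀ + at → t = (21 − 6.69) / 2.1 = 6.81 s
v² = v₀² + 2aΔx → Δx = (21² − 6.69²)/(2·2.1) = 94.3 m
Total time = 2.39 + 19.5 + 6.81 = 28.7 s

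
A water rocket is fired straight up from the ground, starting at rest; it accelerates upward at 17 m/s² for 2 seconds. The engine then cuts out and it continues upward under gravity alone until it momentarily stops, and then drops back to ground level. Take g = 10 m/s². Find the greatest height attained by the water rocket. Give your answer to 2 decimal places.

Phase 1 (powered ascent): v₀ = 0 m/s, a = 17 m/s².
v = v₀ + at = 0 + (17)(2) = 34.0 m/s
Δx = v₀t + ½at² = 0·2 + 0.5·17·2² = 34.0 m

Phase 2 (coasting upward): v₀ = 34.0 m/s, a = -10 m/s².
v = v₀ + at → t = (0 − 34.0) / -10 = 3.40 s
v² = v₀² + 2aΔx → Δx = (0² − 34.0²)/(2·-10) = 57.8 m
Maximum height = 34.0 + 57.8 = 91.8 m

91.80 m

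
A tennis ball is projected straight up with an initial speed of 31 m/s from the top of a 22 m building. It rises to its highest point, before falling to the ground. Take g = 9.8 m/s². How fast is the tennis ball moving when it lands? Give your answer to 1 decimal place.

Phase 1 (rising): v₀ = 31.0 m/s, a = -9.8 m/s².
v = v₀ + at → t = (0 − 31.0) / -9.8 = 3.16 s
v² = v₀² + 2aΔx → Δx = (0² − 31.0²)/(2·-9.8) = 49.0 m

Phase 2 (falling): v₀ = 0 m/s, a = -9.8 m/s².
Falls 71.0 m from rest: t = √(2·71.0/9.8) = 3.81 s; v = g·t = 37.3 m/s.
Final speed = 37.3 m/s

37.3 m/s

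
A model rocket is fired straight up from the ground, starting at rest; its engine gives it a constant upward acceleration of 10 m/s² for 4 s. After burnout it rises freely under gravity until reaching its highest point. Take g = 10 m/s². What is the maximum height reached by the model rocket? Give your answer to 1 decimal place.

160.0 m

Phase 1 (powered ascent): v₀ = 0 m/s, a = 10 m/s².
v = v₀ + at = 0 + (10)(4) = 40.0 m/s
Δx = v₀t + ½at² = 0·4 + 0.5·10·4² = 80.0 m

Phase 2 (coasting upward): v₀ = 40.0 m/s, a = -10 m/s².
v = v₀ + at → t = (0 − 40.0) / -10 = 4.00 s
v² = v₀² + 2aΔx → Δx = (0² − 40.0²)/(2·-10) = 80.0 m
Maximum height = 80.0 + 80.0 = 160 m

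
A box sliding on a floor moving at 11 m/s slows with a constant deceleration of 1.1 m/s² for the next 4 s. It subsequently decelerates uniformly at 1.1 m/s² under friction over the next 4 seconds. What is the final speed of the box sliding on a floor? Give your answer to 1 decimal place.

Phase 1 (decelerating): v₀ = 11.0 m/s, a = -1.1 m/s².
v = v₀ + at = 11.0 + (-1.1)(4) = 6.60 m/s
Δx = v₀t + ½at² = 11.0·4 + 0.5·-1.1·4² = 35.2 m

Phase 2 (decelerating): v₀ = 6.60 m/s, a = -1.1 m/s².
v = v₀ + at = 6.60 + (-1.1)(4) = 2.20 m/s
Δx = v₀t + ½at² = 6.60·4 + 0.5·-1.1·4² = 17.6 m
Final speed = 2.20 m/s

2.2 m/s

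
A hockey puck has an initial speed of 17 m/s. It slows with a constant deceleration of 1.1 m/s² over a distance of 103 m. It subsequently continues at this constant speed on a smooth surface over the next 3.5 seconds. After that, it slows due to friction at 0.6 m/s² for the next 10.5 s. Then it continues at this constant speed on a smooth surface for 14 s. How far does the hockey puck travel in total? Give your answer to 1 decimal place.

Phase 1 (decelerating): v₀ = 17.0 m/s, a = -1.1 m/s².
v² = v₀² + 2aΔx = 17.0² + 2·-1.1·103 = 62.4 → v = 7.90 m/s
t = (v − v₀)/a = (7.90 − 17.0)/-1.1 = 8.27 s

Phase 2 (constant speed): v₀ = 7.90 m/s, a = 0 m/s².
v = v₀ + at = 7.90 + (0)(3.5) = 7.90 m/s
Δx = v₀t + ½at² = 7.90·3.5 + 0.5·0·3.5² = 27.6 m

Phase 3 (decelerating): v₀ = 7.90 m/s, a = -0.6 m/s².
v = v₀ + at = 7.90 + (-0.6)(10.5) = 1.60 m/s
Δx = v₀t + ½at² = 7.90·10.5 + 0.5·-0.6·10.5² = 49.9 m

Phase 4 (constant speed): v₀ = 1.60 m/s, a = 0 m/s².
v = v₀ + at = 1.60 + (0)(14) = 1.60 m/s
Δx = v₀t + ½at² = 1.60·14 + 0.5·0·14² = 22.4 m
Total distance = 103 + 27.6 + 49.9 + 22.4 = 203 m

202.9 m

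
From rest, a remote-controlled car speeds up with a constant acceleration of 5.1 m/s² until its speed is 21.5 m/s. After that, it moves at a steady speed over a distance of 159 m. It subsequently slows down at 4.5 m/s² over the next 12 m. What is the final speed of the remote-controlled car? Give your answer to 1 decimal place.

Phase 1 (accelerating): v₀ = 0 m/s, a = 5.1 m/s².
v = v₀ + at → t = (21.5 − 0) / 5.1 = 4.22 s
v² = v₀² + 2aΔx → Δx = (21.5² − 0²)/(2·5.1) = 45.3 m

Phase 2 (constant speed): v₀ = 21.5 m/s, a = 0 m/s².
Constant speed: t = d/v = 159/21.5 = 7.40 s

Phase 3 (decelerating): v₀ = 21.5 m/s, a = -4.5 m/s².
v² = v₀² + 2aΔx = 21.5² + 2·-4.5·12 = 354 → v = 18.8 m/s
t = (v − v₀)/a = (18.8 − 21.5)/-4.5 = 0.595 s
Final speed = 18.8 m/s

18.8 m/s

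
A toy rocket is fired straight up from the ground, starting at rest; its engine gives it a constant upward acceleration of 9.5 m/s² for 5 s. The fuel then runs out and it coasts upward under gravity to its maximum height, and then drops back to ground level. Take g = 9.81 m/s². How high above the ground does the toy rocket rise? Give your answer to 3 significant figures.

234 m

Phase 1 (powered ascent): v₀ = 0 m/s, a = 9.5 m/s².
v = v₀ + at = 0 + (9.5)(5) = 47.5 m/s
Δx = v₀t + ½at² = 0·5 + 0.5·9.5·5² = 119 m

Phase 2 (coasting upward): v₀ = 47.5 m/s, a = -9.81 m/s².
v = v₀ + at → t = (0 − 47.5) / -9.81 = 4.84 s
v² = v₀² + 2aΔx → Δx = (0² − 47.5²)/(2·-9.81) = 115 m
Maximum height = 119 + 115 = 234 m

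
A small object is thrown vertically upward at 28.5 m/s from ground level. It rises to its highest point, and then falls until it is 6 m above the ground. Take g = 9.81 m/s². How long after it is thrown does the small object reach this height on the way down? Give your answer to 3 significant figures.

Phase 1 (rising): v₀ = 28.5 m/s, a = -9.81 m/s².
v = v₀ + at → t = (0 − 28.5) / -9.81 = 2.91 s
v² = v₀² + 2aΔx → Δx = (0² − 28.5²)/(2·-9.81) = 41.4 m

Phase 2 (falling): v₀ = 0 m/s, a = -9.81 m/s².
Falls 35.4 m from rest: t = √(2·35.4/9.81) = 2.69 s; v = g·t = 26.4 m/s.
Total time = 2.91 + 2.69 = 5.59 s

5.59 s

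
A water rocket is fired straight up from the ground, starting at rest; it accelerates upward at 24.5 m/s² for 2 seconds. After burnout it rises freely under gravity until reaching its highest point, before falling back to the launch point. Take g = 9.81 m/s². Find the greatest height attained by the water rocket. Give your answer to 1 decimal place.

171.4 m

Phase 1 (powered ascent): v₀ = 0 m/s, a = 24.5 m/s².
v = v₀ + at = 0 + (24.5)(2) = 49.0 m/s
Δx = v₀t + ½at² = 0·2 + 0.5·24.5·2² = 49.0 m

Phase 2 (coasting upward): v₀ = 49.0 m/s, a = -9.81 m/s².
v = v₀ + at → t = (0 − 49.0) / -9.81 = 4.99 s
v² = v₀² + 2aΔx → Δx = (0² − 49.0²)/(2·-9.81) = 122 m
Maximum height = 49.0 + 122 = 171 m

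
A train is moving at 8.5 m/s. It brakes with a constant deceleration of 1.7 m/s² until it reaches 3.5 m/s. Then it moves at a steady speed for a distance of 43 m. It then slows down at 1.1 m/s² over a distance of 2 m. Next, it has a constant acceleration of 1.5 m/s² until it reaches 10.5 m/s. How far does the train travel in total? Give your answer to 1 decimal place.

Phase 1 (decelerating): v₀ = 8.50 m/s, a = -1.7 m/s².
v = v₀ + at → t = (3.5 − 8.50) / -1.7 = 2.94 s
v² = v₀² + 2aΔx → Δx = (3.5² − 8.50²)/(2·-1.7) = 17.6 m

Phase 2 (constant speed): v₀ = 3.50 m/s, a = 0 m/s².
Constant speed: t = d/v = 43/3.50 = 12.3 s

Phase 3 (decelerating): v₀ = 3.50 m/s, a = -1.1 m/s².
v² = v₀² + 2aΔx = 3.50² + 2·-1.1·2 = 7.85 → v = 2.80 m/s
t = (v − v₀)/a = (2.80 − 3.50)/-1.1 = 0.635 s

Phase 4 (accelerating): v₀ = 2.80 m/s, a = 1.5 m/s².
v = v₀ + at → t = (10.5 − 2.80) / 1.5 = 5.13 s
v² = v₀² + 2aΔx → Δx = (10.5² − 2.80²)/(2·1.5) = 34.1 m
Total distance = 17.6 + 43.0 + 2.00 + 34.1 = 96.8 m

96.8 m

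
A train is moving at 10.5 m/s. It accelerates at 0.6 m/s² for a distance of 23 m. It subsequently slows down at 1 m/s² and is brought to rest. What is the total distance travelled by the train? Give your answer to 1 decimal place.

91.9 m

Phase 1 (accelerating): v₀ = 10.5 m/s, a = 0.6 m/s².
v² = v₀² + 2aΔx = 10.5² + 2·0.6·23 = 138 → v = 11.7 m/s
t = (v − v₀)/a = (11.7 − 10.5)/0.6 = 2.07 s

Phase 2 (decelerating): v₀ = 11.7 m/s, a = -1 m/s².
v = v₀ + at → t = (0 − 11.7) / -1 = 11.7 s
v² = v₀² + 2aΔx → Δx = (0² − 11.7²)/(2·-1) = 68.9 m
Total distance = 23.0 + 68.9 = 91.9 m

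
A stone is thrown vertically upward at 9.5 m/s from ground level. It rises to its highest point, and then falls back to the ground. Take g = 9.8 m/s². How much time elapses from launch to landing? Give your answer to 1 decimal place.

Phase 1 (rising): v₀ = 9.50 m/s, a = -9.8 m/s².
v = v₀ + at → t = (0 − 9.50) / -9.8 = 0.969 s
v² = v₀² + 2aΔx → Δx = (0² − 9.50²)/(2·-9.8) = 4.60 m

Phase 2 (falling): v₀ = 0 m/s, a = -9.8 m/s².
Falls 4.60 m from rest: t = √(2·4.60/9.8) = 0.969 s; v = g·t = 9.50 m/s.
Total time = 0.969 + 0.969 = 1.94 s

1.9 s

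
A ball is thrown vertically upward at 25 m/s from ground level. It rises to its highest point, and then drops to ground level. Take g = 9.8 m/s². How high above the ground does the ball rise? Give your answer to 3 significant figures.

31.9 m

Phase 1 (rising): v₀ = 25.0 m/s, a = -9.8 m/s².
v = v₀ + at → t = (0 − 25.0) / -9.8 = 2.55 s
v² = v₀² + 2aΔx → Δx = (0² − 25.0²)/(2·-9.8) = 31.9 m
Maximum height = 31.9 m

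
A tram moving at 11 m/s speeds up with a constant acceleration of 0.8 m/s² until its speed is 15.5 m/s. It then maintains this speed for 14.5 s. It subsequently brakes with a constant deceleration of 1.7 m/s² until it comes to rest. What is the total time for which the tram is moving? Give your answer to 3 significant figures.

Phase 1 (accelerating): v₀ = 11.0 m/s, a = 0.8 m/s².
v = v₀ + at → t = (15.5 − 11.0) / 0.8 = 5.62 s
v² = v₀² + 2aΔx → Δx = (15.5² − 11.0²)/(2·0.8) = 74.5 m

Phase 2 (constant speed): v₀ = 15.5 m/s, a = 0 m/s².
v = v₀ + at = 15.5 + (0)(14.5) = 15.5 m/s
Δx = v₀t + ½at² = 15.5·14.5 + 0.5·0·14.5² = 225 m

Phase 3 (decelerating): v₀ = 15.5 m/s, a = -1.7 m/s².
v = v₀ + at → t = (0 − 15.5) / -1.7 = 9.12 s
v² = v₀² + 2aΔx → Δx = (0² − 15.5²)/(2·-1.7) = 70.7 m
Total time = 5.62 + 14.5 + 9.12 = 29.2 s

29.2 s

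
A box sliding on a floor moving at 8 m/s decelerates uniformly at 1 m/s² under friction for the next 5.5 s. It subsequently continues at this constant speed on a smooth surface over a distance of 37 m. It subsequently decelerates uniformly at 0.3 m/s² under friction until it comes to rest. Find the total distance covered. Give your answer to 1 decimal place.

Phase 1 (decelerating): v₀ = 8.00 m/s, a = -1 m/s².
v = v₀ + at = 8.00 + (-1)(5.5) = 2.50 m/s
Δx = v₀t + ½at² = 8.00·5.5 + 0.5·-1·5.5² = 28.9 m

Phase 2 (constant speed): v₀ = 2.50 m/s, a = 0 m/s².
Constant speed: t = d/v = 37/2.50 = 14.8 s

Phase 3 (decelerating): v₀ = 2.50 m/s, a = -0.3 m/s².
v = v₀ + at → t = (0 − 2.50) / -0.3 = 8.33 s
v² = v₀² + 2aΔx → Δx = (0² − 2.50²)/(2·-0.3) = 10.4 m
Total distance = 28.9 + 37.0 + 10.4 = 76.3 m

76.3 m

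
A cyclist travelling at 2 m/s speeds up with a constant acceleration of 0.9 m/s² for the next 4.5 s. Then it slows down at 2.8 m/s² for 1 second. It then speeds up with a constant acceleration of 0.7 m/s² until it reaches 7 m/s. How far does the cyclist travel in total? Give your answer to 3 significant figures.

50.2 m

Phase 1 (accelerating): v₀ = 2.00 m/s, a = 0.9 m/s².
v = v₀ + at = 2.00 + (0.9)(4.5) = 6.05 m/s
Δx = v₀t + ½at² = 2.00·4.5 + 0.5·0.9·4.5² = 18.1 m

Phase 2 (decelerating): v₀ = 6.05 m/s, a = -2.8 m/s².
v = v₀ + at = 6.05 + (-2.8)(1) = 3.25 m/s
Δx = v₀t + ½at² = 6.05·1 + 0.5·-2.8·1² = 4.65 m

Phase 3 (accelerating): v₀ = 3.25 m/s, a = 0.7 m/s².
v = v₀ + at → t = (7 − 3.25) / 0.7 = 5.36 s
v² = v₀² + 2aΔx → Δx = (7² − 3.25²)/(2·0.7) = 27.5 m
Total distance = 18.1 + 4.65 + 27.5 = 50.2 m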